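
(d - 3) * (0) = 0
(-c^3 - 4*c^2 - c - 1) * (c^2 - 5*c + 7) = -c^5 + c^4 + 12*c^3 - 24*c^2 - 2*c - 7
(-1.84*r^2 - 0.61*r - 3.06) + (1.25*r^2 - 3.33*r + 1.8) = -0.59*r^2 - 3.94*r - 1.26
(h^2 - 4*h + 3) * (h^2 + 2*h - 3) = h^4 - 2*h^3 - 8*h^2 + 18*h - 9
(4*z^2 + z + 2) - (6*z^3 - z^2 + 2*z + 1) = -6*z^3 + 5*z^2 - z + 1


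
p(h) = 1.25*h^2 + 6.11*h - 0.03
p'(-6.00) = -8.89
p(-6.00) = 8.31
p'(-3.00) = -1.39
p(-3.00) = -7.11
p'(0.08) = 6.31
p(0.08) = 0.47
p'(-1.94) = 1.26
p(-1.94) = -7.18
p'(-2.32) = 0.31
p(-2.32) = -7.48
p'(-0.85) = 3.98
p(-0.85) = -4.32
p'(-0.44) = 5.01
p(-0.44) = -2.48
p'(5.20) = 19.11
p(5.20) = 65.54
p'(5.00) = 18.61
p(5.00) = 61.77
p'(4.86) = 18.26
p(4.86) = 59.19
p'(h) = 2.5*h + 6.11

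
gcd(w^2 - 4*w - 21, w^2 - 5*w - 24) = w + 3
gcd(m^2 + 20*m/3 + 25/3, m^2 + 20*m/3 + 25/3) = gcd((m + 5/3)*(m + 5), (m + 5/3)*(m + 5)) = m^2 + 20*m/3 + 25/3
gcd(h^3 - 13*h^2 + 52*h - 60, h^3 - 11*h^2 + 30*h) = h^2 - 11*h + 30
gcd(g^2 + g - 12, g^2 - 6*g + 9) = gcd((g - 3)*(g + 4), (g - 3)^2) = g - 3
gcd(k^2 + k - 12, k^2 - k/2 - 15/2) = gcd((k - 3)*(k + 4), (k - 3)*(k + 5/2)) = k - 3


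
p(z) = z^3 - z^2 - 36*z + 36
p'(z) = 3*z^2 - 2*z - 36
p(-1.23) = 76.91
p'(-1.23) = -29.00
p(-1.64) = 87.94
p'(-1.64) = -24.65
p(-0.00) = 36.00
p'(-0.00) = -36.00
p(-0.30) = 46.68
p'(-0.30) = -35.13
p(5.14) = -39.66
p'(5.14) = 32.98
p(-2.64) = 105.67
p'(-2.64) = -9.81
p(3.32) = -57.95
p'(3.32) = -9.57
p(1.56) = -18.80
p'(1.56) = -31.82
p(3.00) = -54.00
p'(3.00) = -15.00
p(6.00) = 0.00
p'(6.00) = 60.00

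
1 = 1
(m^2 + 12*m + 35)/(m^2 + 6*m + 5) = (m + 7)/(m + 1)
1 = 1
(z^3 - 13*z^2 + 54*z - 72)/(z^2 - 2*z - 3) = (z^2 - 10*z + 24)/(z + 1)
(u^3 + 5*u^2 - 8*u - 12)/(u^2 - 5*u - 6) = (u^2 + 4*u - 12)/(u - 6)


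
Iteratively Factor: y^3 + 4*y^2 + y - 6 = (y + 2)*(y^2 + 2*y - 3) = (y - 1)*(y + 2)*(y + 3)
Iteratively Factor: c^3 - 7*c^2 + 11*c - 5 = (c - 1)*(c^2 - 6*c + 5) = (c - 1)^2*(c - 5)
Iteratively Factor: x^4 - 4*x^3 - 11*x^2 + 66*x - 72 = (x - 3)*(x^3 - x^2 - 14*x + 24) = (x - 3)*(x + 4)*(x^2 - 5*x + 6) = (x - 3)*(x - 2)*(x + 4)*(x - 3)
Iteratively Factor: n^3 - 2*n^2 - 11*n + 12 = (n - 4)*(n^2 + 2*n - 3) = (n - 4)*(n - 1)*(n + 3)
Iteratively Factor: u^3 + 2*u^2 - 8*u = (u - 2)*(u^2 + 4*u) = u*(u - 2)*(u + 4)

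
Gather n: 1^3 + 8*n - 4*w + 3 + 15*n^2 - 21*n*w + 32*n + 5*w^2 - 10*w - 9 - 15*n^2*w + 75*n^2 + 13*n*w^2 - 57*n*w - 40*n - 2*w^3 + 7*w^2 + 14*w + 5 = n^2*(90 - 15*w) + n*(13*w^2 - 78*w) - 2*w^3 + 12*w^2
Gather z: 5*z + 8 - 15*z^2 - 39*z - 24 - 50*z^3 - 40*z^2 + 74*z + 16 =-50*z^3 - 55*z^2 + 40*z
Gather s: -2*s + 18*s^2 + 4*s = 18*s^2 + 2*s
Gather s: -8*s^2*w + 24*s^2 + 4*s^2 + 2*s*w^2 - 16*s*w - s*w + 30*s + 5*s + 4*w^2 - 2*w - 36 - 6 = s^2*(28 - 8*w) + s*(2*w^2 - 17*w + 35) + 4*w^2 - 2*w - 42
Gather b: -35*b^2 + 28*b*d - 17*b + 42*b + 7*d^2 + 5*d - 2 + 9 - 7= -35*b^2 + b*(28*d + 25) + 7*d^2 + 5*d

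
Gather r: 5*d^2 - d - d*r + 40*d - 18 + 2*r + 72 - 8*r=5*d^2 + 39*d + r*(-d - 6) + 54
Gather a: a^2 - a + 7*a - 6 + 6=a^2 + 6*a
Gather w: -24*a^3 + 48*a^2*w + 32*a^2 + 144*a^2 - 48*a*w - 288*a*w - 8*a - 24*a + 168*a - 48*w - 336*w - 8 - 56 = -24*a^3 + 176*a^2 + 136*a + w*(48*a^2 - 336*a - 384) - 64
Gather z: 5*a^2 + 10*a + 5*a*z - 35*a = 5*a^2 + 5*a*z - 25*a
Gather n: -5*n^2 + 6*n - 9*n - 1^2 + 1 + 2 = -5*n^2 - 3*n + 2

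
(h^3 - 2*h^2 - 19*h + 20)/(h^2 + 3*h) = (h^3 - 2*h^2 - 19*h + 20)/(h*(h + 3))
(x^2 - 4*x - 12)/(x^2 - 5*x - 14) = (x - 6)/(x - 7)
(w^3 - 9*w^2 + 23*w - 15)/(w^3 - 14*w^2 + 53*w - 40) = (w - 3)/(w - 8)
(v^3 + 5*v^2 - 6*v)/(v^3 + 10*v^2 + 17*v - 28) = v*(v + 6)/(v^2 + 11*v + 28)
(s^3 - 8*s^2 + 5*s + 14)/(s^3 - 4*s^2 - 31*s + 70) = (s + 1)/(s + 5)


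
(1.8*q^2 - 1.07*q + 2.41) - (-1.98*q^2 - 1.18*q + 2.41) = 3.78*q^2 + 0.11*q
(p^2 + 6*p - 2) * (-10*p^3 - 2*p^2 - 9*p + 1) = -10*p^5 - 62*p^4 - p^3 - 49*p^2 + 24*p - 2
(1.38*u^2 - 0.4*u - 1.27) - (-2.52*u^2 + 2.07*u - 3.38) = 3.9*u^2 - 2.47*u + 2.11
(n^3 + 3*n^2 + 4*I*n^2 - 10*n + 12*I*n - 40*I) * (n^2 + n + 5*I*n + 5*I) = n^5 + 4*n^4 + 9*I*n^4 - 27*n^3 + 36*I*n^3 - 90*n^2 - 63*I*n^2 + 140*n - 90*I*n + 200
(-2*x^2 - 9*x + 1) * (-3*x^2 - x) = 6*x^4 + 29*x^3 + 6*x^2 - x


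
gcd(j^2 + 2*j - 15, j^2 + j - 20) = j + 5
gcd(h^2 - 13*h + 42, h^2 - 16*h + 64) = 1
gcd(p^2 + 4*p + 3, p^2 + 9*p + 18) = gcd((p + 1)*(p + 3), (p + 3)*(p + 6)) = p + 3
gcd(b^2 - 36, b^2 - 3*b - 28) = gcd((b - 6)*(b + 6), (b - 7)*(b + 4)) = 1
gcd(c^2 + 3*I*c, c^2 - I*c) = c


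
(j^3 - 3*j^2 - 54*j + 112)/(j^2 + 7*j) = j - 10 + 16/j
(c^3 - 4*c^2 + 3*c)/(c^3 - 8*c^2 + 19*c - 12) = c/(c - 4)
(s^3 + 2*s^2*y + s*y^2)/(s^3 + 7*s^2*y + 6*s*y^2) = (s + y)/(s + 6*y)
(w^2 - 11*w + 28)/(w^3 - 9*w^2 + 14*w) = (w - 4)/(w*(w - 2))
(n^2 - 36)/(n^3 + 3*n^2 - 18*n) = (n - 6)/(n*(n - 3))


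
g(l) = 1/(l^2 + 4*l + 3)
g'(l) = (-2*l - 4)/(l^2 + 4*l + 3)^2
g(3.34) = 0.04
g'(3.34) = -0.01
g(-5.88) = 0.07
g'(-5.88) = 0.04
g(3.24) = 0.04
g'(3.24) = -0.01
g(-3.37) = 1.14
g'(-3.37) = 3.56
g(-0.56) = 0.93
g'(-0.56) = -2.50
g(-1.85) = -1.02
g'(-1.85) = -0.31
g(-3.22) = 2.05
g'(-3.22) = 10.23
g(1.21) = 0.11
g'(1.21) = -0.07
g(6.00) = 0.02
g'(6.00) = 0.00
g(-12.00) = 0.01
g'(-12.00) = 0.00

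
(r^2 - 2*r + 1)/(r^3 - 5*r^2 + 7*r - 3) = 1/(r - 3)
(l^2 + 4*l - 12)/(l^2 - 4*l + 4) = (l + 6)/(l - 2)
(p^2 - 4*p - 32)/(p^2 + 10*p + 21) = (p^2 - 4*p - 32)/(p^2 + 10*p + 21)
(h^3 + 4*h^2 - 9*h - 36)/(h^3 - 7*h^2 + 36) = (h^2 + 7*h + 12)/(h^2 - 4*h - 12)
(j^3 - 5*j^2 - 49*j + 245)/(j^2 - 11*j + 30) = (j^2 - 49)/(j - 6)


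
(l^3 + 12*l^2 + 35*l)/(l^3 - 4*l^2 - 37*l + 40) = l*(l + 7)/(l^2 - 9*l + 8)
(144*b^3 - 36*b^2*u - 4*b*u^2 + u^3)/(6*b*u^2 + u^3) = 24*b^2/u^2 - 10*b/u + 1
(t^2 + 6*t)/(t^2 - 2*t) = (t + 6)/(t - 2)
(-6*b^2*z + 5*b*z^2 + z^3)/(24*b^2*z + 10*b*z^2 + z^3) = (-b + z)/(4*b + z)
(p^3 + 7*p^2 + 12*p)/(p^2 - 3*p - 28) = p*(p + 3)/(p - 7)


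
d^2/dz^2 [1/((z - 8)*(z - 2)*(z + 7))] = 6*(2*z^4 - 8*z^3 - 45*z^2 + 50*z + 1084)/(z^9 - 9*z^8 - 135*z^7 + 1281*z^6 + 5274*z^5 - 59508*z^4 - 10968*z^3 + 866880*z^2 - 2032128*z + 1404928)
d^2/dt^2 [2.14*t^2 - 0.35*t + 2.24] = 4.28000000000000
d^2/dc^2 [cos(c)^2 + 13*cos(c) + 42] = -13*cos(c) - 2*cos(2*c)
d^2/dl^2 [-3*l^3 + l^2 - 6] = 2 - 18*l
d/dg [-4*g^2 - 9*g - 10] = -8*g - 9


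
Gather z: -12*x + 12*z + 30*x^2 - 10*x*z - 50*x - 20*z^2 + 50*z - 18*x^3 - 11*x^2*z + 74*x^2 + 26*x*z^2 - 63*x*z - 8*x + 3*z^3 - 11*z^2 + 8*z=-18*x^3 + 104*x^2 - 70*x + 3*z^3 + z^2*(26*x - 31) + z*(-11*x^2 - 73*x + 70)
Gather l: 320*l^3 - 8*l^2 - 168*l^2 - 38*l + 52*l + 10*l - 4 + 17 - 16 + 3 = 320*l^3 - 176*l^2 + 24*l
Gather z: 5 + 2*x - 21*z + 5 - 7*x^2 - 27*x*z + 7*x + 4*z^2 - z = -7*x^2 + 9*x + 4*z^2 + z*(-27*x - 22) + 10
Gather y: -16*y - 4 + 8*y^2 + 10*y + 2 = 8*y^2 - 6*y - 2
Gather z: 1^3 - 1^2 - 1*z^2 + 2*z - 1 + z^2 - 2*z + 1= 0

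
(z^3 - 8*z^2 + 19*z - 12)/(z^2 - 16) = (z^2 - 4*z + 3)/(z + 4)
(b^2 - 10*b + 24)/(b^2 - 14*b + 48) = (b - 4)/(b - 8)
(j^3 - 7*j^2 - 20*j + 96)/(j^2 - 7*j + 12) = (j^2 - 4*j - 32)/(j - 4)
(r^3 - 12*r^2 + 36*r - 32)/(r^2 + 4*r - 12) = (r^2 - 10*r + 16)/(r + 6)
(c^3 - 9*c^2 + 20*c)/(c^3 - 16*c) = (c - 5)/(c + 4)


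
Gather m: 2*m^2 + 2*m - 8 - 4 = 2*m^2 + 2*m - 12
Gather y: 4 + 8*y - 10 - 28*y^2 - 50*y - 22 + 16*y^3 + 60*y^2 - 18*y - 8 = 16*y^3 + 32*y^2 - 60*y - 36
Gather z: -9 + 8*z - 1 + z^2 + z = z^2 + 9*z - 10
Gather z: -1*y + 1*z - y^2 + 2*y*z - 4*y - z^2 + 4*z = -y^2 - 5*y - z^2 + z*(2*y + 5)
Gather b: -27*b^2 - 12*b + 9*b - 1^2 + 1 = -27*b^2 - 3*b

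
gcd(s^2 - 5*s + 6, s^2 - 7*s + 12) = s - 3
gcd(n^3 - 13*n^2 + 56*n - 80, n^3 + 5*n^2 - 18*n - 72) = n - 4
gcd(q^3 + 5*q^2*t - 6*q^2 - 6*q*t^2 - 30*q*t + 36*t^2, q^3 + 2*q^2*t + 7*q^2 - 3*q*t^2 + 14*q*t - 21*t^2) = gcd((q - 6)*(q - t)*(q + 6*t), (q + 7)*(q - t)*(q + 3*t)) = q - t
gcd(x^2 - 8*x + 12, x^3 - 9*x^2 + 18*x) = x - 6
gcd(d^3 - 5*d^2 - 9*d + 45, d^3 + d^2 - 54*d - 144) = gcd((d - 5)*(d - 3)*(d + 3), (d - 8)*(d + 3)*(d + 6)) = d + 3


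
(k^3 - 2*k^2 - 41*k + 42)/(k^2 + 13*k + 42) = (k^2 - 8*k + 7)/(k + 7)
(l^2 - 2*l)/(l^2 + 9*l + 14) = l*(l - 2)/(l^2 + 9*l + 14)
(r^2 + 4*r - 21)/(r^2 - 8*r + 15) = (r + 7)/(r - 5)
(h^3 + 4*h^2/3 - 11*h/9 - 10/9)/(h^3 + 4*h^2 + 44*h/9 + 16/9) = (3*h^2 + 2*h - 5)/(3*h^2 + 10*h + 8)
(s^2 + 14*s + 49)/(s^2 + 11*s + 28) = (s + 7)/(s + 4)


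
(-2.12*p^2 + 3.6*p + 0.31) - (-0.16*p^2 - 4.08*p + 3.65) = -1.96*p^2 + 7.68*p - 3.34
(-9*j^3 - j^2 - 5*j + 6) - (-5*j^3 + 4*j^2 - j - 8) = -4*j^3 - 5*j^2 - 4*j + 14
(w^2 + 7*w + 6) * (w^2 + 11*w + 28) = w^4 + 18*w^3 + 111*w^2 + 262*w + 168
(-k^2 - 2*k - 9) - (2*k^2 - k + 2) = -3*k^2 - k - 11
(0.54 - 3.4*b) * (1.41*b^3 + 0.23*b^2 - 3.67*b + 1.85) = -4.794*b^4 - 0.0206000000000001*b^3 + 12.6022*b^2 - 8.2718*b + 0.999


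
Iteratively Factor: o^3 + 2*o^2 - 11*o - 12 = (o + 4)*(o^2 - 2*o - 3) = (o - 3)*(o + 4)*(o + 1)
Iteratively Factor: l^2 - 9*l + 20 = (l - 5)*(l - 4)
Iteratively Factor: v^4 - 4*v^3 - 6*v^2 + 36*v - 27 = (v + 3)*(v^3 - 7*v^2 + 15*v - 9) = (v - 3)*(v + 3)*(v^2 - 4*v + 3) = (v - 3)*(v - 1)*(v + 3)*(v - 3)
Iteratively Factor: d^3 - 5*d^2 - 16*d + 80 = (d + 4)*(d^2 - 9*d + 20) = (d - 5)*(d + 4)*(d - 4)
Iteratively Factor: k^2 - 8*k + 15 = (k - 5)*(k - 3)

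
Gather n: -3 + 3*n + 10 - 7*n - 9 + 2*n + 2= -2*n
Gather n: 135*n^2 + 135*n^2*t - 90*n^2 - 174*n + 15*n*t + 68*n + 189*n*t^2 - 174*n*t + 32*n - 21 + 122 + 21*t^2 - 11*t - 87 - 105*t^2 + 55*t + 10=n^2*(135*t + 45) + n*(189*t^2 - 159*t - 74) - 84*t^2 + 44*t + 24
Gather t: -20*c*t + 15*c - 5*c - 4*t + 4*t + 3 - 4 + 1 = -20*c*t + 10*c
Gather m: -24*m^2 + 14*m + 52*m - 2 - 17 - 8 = -24*m^2 + 66*m - 27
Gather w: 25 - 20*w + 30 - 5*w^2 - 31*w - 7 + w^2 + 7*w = -4*w^2 - 44*w + 48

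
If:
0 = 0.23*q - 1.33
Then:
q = 5.78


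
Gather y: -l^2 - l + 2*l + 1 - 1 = -l^2 + l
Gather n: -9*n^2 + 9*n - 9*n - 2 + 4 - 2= -9*n^2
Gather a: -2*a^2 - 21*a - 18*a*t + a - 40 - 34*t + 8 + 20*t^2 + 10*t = -2*a^2 + a*(-18*t - 20) + 20*t^2 - 24*t - 32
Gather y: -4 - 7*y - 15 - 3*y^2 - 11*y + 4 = -3*y^2 - 18*y - 15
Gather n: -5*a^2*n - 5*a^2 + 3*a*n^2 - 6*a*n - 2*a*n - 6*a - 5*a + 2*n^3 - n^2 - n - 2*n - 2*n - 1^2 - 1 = -5*a^2 - 11*a + 2*n^3 + n^2*(3*a - 1) + n*(-5*a^2 - 8*a - 5) - 2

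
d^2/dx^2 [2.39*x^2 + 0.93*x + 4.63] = 4.78000000000000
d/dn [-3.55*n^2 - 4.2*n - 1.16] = -7.1*n - 4.2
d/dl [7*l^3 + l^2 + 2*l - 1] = 21*l^2 + 2*l + 2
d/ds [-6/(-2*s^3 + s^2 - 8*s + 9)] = 12*(-3*s^2 + s - 4)/(2*s^3 - s^2 + 8*s - 9)^2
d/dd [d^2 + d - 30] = 2*d + 1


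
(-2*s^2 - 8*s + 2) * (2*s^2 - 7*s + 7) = -4*s^4 - 2*s^3 + 46*s^2 - 70*s + 14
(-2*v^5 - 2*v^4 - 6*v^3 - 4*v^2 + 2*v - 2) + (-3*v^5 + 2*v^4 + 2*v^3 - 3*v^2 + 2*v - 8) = -5*v^5 - 4*v^3 - 7*v^2 + 4*v - 10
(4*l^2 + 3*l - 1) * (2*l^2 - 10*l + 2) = 8*l^4 - 34*l^3 - 24*l^2 + 16*l - 2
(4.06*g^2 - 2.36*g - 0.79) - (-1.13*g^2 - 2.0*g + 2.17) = 5.19*g^2 - 0.36*g - 2.96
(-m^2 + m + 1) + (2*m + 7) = -m^2 + 3*m + 8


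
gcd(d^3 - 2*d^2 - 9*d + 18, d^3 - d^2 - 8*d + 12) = d^2 + d - 6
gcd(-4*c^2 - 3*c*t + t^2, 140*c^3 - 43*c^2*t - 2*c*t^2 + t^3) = -4*c + t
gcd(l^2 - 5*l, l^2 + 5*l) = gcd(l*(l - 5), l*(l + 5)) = l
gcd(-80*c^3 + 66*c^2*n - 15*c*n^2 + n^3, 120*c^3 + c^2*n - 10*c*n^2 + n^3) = 40*c^2 - 13*c*n + n^2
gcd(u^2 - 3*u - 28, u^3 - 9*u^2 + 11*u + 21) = u - 7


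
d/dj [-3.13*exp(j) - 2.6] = -3.13*exp(j)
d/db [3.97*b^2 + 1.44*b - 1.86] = 7.94*b + 1.44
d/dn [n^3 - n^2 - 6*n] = 3*n^2 - 2*n - 6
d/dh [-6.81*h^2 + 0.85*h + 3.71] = 0.85 - 13.62*h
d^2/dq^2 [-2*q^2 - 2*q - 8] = -4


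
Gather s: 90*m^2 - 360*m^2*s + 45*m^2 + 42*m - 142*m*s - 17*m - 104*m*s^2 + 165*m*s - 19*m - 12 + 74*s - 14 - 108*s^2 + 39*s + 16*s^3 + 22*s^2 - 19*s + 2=135*m^2 + 6*m + 16*s^3 + s^2*(-104*m - 86) + s*(-360*m^2 + 23*m + 94) - 24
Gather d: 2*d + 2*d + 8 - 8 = 4*d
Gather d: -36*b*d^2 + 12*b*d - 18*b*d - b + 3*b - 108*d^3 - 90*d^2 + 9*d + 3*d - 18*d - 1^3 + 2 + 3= 2*b - 108*d^3 + d^2*(-36*b - 90) + d*(-6*b - 6) + 4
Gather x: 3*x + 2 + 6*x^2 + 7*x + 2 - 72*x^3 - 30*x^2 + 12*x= -72*x^3 - 24*x^2 + 22*x + 4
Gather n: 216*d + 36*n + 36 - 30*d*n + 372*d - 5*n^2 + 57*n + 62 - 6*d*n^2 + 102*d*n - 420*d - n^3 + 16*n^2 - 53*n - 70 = 168*d - n^3 + n^2*(11 - 6*d) + n*(72*d + 40) + 28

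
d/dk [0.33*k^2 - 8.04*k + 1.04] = 0.66*k - 8.04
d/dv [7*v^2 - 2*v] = 14*v - 2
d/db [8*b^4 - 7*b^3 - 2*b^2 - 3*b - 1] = 32*b^3 - 21*b^2 - 4*b - 3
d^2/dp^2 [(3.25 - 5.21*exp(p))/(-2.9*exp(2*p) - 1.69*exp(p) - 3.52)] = (43.8161*exp(4*p) - 134.86421*exp(3*p) - 366.88683*exp(2*p) + 92.428427*exp(p) + 83.887584)*exp(p)/(24.389*exp(6*p) + 42.6387*exp(5*p) + 113.65767*exp(4*p) + 108.335929*exp(3*p) + 137.956896*exp(2*p) + 62.819328*exp(p) + 43.614208)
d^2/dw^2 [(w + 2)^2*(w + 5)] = 6*w + 18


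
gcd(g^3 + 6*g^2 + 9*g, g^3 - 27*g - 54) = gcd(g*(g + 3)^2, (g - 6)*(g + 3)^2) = g^2 + 6*g + 9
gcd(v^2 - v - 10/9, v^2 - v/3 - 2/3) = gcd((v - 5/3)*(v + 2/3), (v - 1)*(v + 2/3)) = v + 2/3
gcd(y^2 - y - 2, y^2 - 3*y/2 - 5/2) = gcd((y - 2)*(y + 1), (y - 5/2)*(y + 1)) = y + 1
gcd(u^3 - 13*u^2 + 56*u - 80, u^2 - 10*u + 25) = u - 5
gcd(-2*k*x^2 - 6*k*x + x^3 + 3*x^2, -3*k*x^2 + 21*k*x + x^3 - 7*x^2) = x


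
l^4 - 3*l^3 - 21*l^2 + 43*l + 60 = (l - 5)*(l - 3)*(l + 1)*(l + 4)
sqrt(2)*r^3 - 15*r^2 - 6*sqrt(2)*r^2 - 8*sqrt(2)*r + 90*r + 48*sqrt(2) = (r - 6)*(r - 8*sqrt(2))*(sqrt(2)*r + 1)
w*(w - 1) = w^2 - w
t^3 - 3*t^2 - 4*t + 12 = (t - 3)*(t - 2)*(t + 2)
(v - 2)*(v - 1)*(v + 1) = v^3 - 2*v^2 - v + 2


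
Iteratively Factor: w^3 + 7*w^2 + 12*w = (w)*(w^2 + 7*w + 12) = w*(w + 3)*(w + 4)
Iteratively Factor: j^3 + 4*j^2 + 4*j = (j + 2)*(j^2 + 2*j) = j*(j + 2)*(j + 2)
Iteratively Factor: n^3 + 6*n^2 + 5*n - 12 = (n + 3)*(n^2 + 3*n - 4) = (n - 1)*(n + 3)*(n + 4)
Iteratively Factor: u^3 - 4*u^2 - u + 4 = (u - 1)*(u^2 - 3*u - 4) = (u - 4)*(u - 1)*(u + 1)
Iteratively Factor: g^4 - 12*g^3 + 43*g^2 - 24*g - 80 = (g - 4)*(g^3 - 8*g^2 + 11*g + 20) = (g - 4)^2*(g^2 - 4*g - 5) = (g - 5)*(g - 4)^2*(g + 1)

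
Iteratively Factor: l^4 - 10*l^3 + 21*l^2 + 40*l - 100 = (l - 5)*(l^3 - 5*l^2 - 4*l + 20) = (l - 5)^2*(l^2 - 4) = (l - 5)^2*(l - 2)*(l + 2)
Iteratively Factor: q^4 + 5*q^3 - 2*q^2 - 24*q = (q + 3)*(q^3 + 2*q^2 - 8*q) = (q + 3)*(q + 4)*(q^2 - 2*q) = (q - 2)*(q + 3)*(q + 4)*(q)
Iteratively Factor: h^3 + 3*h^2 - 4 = (h + 2)*(h^2 + h - 2) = (h - 1)*(h + 2)*(h + 2)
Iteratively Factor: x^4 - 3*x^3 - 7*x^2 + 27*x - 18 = (x - 1)*(x^3 - 2*x^2 - 9*x + 18) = (x - 2)*(x - 1)*(x^2 - 9) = (x - 2)*(x - 1)*(x + 3)*(x - 3)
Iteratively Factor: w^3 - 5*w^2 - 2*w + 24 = (w - 4)*(w^2 - w - 6) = (w - 4)*(w + 2)*(w - 3)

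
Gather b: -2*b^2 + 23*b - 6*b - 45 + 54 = -2*b^2 + 17*b + 9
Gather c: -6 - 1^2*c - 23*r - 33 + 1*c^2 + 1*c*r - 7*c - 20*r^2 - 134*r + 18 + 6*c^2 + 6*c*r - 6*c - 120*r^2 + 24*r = 7*c^2 + c*(7*r - 14) - 140*r^2 - 133*r - 21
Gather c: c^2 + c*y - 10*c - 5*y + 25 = c^2 + c*(y - 10) - 5*y + 25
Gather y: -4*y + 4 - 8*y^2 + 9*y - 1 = -8*y^2 + 5*y + 3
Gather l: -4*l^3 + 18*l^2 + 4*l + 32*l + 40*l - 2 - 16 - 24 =-4*l^3 + 18*l^2 + 76*l - 42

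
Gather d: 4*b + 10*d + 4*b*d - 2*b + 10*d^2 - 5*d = 2*b + 10*d^2 + d*(4*b + 5)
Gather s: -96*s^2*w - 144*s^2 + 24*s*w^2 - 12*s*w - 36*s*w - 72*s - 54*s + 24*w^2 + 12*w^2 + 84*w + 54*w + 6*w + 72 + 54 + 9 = s^2*(-96*w - 144) + s*(24*w^2 - 48*w - 126) + 36*w^2 + 144*w + 135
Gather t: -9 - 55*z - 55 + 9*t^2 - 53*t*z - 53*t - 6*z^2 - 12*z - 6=9*t^2 + t*(-53*z - 53) - 6*z^2 - 67*z - 70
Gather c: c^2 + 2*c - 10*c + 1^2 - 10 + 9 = c^2 - 8*c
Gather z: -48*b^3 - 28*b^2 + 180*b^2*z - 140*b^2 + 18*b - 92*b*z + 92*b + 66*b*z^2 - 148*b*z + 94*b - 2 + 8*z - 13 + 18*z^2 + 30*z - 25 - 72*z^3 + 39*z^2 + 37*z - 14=-48*b^3 - 168*b^2 + 204*b - 72*z^3 + z^2*(66*b + 57) + z*(180*b^2 - 240*b + 75) - 54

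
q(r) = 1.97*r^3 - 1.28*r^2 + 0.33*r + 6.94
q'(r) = 5.91*r^2 - 2.56*r + 0.33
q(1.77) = 14.44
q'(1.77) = 14.31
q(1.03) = 8.07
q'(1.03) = 3.96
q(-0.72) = 5.30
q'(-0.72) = 5.24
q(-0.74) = 5.20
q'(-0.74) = 5.46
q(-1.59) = -4.74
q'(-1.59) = 19.34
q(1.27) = 9.33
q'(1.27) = 6.61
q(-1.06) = 2.81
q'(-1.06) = 9.68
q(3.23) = 61.04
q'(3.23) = 53.72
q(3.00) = 49.60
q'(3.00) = 45.84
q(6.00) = 388.36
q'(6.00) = 197.73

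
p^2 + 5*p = p*(p + 5)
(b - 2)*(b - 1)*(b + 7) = b^3 + 4*b^2 - 19*b + 14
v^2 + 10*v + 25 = (v + 5)^2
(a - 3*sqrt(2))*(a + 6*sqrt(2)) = a^2 + 3*sqrt(2)*a - 36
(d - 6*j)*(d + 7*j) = d^2 + d*j - 42*j^2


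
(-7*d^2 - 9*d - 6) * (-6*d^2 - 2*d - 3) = 42*d^4 + 68*d^3 + 75*d^2 + 39*d + 18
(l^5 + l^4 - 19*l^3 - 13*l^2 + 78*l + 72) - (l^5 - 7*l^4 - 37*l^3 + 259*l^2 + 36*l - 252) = 8*l^4 + 18*l^3 - 272*l^2 + 42*l + 324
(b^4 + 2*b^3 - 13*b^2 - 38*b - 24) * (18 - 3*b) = -3*b^5 + 12*b^4 + 75*b^3 - 120*b^2 - 612*b - 432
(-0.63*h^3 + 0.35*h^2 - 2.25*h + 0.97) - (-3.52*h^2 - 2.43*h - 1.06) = -0.63*h^3 + 3.87*h^2 + 0.18*h + 2.03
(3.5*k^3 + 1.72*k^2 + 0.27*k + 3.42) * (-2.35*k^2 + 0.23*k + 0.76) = -8.225*k^5 - 3.237*k^4 + 2.4211*k^3 - 6.6677*k^2 + 0.9918*k + 2.5992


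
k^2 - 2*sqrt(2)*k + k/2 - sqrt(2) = (k + 1/2)*(k - 2*sqrt(2))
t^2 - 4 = (t - 2)*(t + 2)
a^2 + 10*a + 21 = (a + 3)*(a + 7)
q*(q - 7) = q^2 - 7*q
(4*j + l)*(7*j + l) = 28*j^2 + 11*j*l + l^2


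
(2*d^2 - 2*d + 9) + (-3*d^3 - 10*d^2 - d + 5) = -3*d^3 - 8*d^2 - 3*d + 14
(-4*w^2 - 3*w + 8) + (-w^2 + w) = -5*w^2 - 2*w + 8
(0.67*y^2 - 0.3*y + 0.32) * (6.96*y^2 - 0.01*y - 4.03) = 4.6632*y^4 - 2.0947*y^3 - 0.469900000000001*y^2 + 1.2058*y - 1.2896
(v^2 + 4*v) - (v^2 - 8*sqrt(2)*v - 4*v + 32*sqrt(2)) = 8*v + 8*sqrt(2)*v - 32*sqrt(2)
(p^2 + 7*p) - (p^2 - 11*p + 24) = 18*p - 24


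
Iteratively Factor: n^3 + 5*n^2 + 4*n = (n + 1)*(n^2 + 4*n) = n*(n + 1)*(n + 4)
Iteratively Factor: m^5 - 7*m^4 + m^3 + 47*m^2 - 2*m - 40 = (m - 5)*(m^4 - 2*m^3 - 9*m^2 + 2*m + 8) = (m - 5)*(m + 2)*(m^3 - 4*m^2 - m + 4) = (m - 5)*(m - 4)*(m + 2)*(m^2 - 1) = (m - 5)*(m - 4)*(m + 1)*(m + 2)*(m - 1)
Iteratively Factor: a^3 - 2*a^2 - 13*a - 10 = (a + 2)*(a^2 - 4*a - 5) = (a - 5)*(a + 2)*(a + 1)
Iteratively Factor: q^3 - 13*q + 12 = (q - 1)*(q^2 + q - 12) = (q - 1)*(q + 4)*(q - 3)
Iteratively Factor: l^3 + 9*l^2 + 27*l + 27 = (l + 3)*(l^2 + 6*l + 9) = (l + 3)^2*(l + 3)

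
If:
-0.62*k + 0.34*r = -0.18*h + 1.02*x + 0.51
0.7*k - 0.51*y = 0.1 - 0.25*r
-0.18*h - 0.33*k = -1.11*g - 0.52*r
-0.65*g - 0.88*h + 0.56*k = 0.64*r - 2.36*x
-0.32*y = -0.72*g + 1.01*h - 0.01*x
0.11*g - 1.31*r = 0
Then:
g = -0.32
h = 0.43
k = -1.34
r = -0.03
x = 0.38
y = -2.05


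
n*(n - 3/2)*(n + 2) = n^3 + n^2/2 - 3*n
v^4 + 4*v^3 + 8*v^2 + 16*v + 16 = (v + 2)^2*(v - 2*I)*(v + 2*I)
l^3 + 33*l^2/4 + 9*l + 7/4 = (l + 1/4)*(l + 1)*(l + 7)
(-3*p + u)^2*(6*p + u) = 54*p^3 - 27*p^2*u + u^3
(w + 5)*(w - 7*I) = w^2 + 5*w - 7*I*w - 35*I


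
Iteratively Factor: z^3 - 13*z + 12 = (z - 1)*(z^2 + z - 12) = (z - 3)*(z - 1)*(z + 4)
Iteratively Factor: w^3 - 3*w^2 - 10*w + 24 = (w - 4)*(w^2 + w - 6) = (w - 4)*(w - 2)*(w + 3)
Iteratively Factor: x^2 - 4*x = (x - 4)*(x)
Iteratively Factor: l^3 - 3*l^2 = (l)*(l^2 - 3*l) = l*(l - 3)*(l)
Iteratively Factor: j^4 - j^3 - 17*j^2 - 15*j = (j + 1)*(j^3 - 2*j^2 - 15*j) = (j - 5)*(j + 1)*(j^2 + 3*j) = j*(j - 5)*(j + 1)*(j + 3)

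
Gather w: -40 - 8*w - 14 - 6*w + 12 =-14*w - 42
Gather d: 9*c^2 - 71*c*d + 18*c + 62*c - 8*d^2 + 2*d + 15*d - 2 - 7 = 9*c^2 + 80*c - 8*d^2 + d*(17 - 71*c) - 9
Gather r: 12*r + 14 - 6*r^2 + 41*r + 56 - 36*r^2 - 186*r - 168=-42*r^2 - 133*r - 98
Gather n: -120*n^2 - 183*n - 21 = -120*n^2 - 183*n - 21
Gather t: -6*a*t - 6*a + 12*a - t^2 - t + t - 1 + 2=-6*a*t + 6*a - t^2 + 1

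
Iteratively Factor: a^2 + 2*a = (a + 2)*(a)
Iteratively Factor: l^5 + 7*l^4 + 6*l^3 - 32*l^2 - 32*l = (l + 1)*(l^4 + 6*l^3 - 32*l) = l*(l + 1)*(l^3 + 6*l^2 - 32) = l*(l + 1)*(l + 4)*(l^2 + 2*l - 8) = l*(l + 1)*(l + 4)^2*(l - 2)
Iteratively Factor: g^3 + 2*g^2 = (g)*(g^2 + 2*g) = g*(g + 2)*(g)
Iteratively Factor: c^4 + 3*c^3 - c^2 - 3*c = (c + 1)*(c^3 + 2*c^2 - 3*c) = c*(c + 1)*(c^2 + 2*c - 3) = c*(c + 1)*(c + 3)*(c - 1)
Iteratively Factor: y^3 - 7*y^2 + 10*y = (y - 2)*(y^2 - 5*y) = y*(y - 2)*(y - 5)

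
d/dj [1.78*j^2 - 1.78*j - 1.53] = 3.56*j - 1.78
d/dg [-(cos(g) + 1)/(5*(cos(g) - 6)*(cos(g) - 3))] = (sin(g)^2 - 2*cos(g) + 26)*sin(g)/(5*(cos(g) - 6)^2*(cos(g) - 3)^2)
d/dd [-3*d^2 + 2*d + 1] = 2 - 6*d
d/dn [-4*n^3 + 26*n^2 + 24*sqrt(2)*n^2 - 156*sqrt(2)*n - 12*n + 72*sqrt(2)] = -12*n^2 + 52*n + 48*sqrt(2)*n - 156*sqrt(2) - 12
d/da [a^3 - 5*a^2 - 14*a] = 3*a^2 - 10*a - 14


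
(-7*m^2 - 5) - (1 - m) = -7*m^2 + m - 6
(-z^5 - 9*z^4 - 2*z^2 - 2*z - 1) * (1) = -z^5 - 9*z^4 - 2*z^2 - 2*z - 1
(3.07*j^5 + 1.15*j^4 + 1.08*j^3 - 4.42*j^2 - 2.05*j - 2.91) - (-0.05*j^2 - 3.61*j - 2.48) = 3.07*j^5 + 1.15*j^4 + 1.08*j^3 - 4.37*j^2 + 1.56*j - 0.43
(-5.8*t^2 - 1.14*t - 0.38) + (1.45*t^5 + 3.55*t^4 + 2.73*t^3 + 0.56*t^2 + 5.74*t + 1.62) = 1.45*t^5 + 3.55*t^4 + 2.73*t^3 - 5.24*t^2 + 4.6*t + 1.24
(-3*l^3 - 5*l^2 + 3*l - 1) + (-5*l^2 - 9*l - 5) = -3*l^3 - 10*l^2 - 6*l - 6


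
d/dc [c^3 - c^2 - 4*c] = 3*c^2 - 2*c - 4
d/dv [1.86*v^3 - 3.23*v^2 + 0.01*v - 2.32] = 5.58*v^2 - 6.46*v + 0.01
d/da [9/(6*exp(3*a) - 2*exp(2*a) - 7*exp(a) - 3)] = (-162*exp(2*a) + 36*exp(a) + 63)*exp(a)/(-6*exp(3*a) + 2*exp(2*a) + 7*exp(a) + 3)^2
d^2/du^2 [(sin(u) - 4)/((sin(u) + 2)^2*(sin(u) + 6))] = 2*(-2*sin(u)^5 + 11*sin(u)^4 + 193*sin(u)^3 + 398*sin(u)^2 - 644*sin(u) - 712)/((sin(u) + 2)^4*(sin(u) + 6)^3)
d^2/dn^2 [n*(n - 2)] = 2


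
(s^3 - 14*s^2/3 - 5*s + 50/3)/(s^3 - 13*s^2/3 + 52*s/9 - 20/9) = 3*(s^2 - 3*s - 10)/(3*s^2 - 8*s + 4)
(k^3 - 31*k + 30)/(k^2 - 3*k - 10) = (k^2 + 5*k - 6)/(k + 2)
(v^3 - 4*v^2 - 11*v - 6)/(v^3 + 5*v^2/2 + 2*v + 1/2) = 2*(v - 6)/(2*v + 1)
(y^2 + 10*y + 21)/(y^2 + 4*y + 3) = (y + 7)/(y + 1)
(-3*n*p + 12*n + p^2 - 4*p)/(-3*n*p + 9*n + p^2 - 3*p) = (p - 4)/(p - 3)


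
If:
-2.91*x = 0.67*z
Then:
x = -0.230240549828179*z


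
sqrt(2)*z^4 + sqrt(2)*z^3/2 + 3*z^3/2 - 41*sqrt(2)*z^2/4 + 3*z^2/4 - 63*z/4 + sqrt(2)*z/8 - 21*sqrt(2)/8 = (z - 3)*(z + 7/2)*(z + sqrt(2)/2)*(sqrt(2)*z + 1/2)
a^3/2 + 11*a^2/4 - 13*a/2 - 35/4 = (a/2 + 1/2)*(a - 5/2)*(a + 7)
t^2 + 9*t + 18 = (t + 3)*(t + 6)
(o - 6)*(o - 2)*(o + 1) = o^3 - 7*o^2 + 4*o + 12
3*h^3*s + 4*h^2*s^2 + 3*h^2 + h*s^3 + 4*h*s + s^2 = (h + s)*(3*h + s)*(h*s + 1)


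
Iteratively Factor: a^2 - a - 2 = (a + 1)*(a - 2)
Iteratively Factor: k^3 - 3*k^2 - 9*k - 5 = (k - 5)*(k^2 + 2*k + 1) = (k - 5)*(k + 1)*(k + 1)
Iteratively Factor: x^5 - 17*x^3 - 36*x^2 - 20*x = (x)*(x^4 - 17*x^2 - 36*x - 20) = x*(x - 5)*(x^3 + 5*x^2 + 8*x + 4) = x*(x - 5)*(x + 1)*(x^2 + 4*x + 4) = x*(x - 5)*(x + 1)*(x + 2)*(x + 2)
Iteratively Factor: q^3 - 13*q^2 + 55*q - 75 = (q - 5)*(q^2 - 8*q + 15) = (q - 5)*(q - 3)*(q - 5)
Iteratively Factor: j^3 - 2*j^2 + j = (j - 1)*(j^2 - j) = (j - 1)^2*(j)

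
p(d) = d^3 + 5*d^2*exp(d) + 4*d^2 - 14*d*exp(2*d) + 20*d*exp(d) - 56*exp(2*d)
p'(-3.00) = 1.65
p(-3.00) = 8.22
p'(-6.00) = 60.05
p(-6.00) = -71.85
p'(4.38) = -1565020.81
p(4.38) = -732997.97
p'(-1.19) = -16.47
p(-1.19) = -4.75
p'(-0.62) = -33.46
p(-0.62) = -18.03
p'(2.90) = -65680.78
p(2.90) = -30030.59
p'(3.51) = -244604.92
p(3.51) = -113128.20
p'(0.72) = -518.79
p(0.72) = -241.55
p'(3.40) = -193154.40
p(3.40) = -89161.95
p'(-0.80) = -25.76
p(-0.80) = -12.75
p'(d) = 5*d^2*exp(d) + 3*d^2 - 28*d*exp(2*d) + 30*d*exp(d) + 8*d - 126*exp(2*d) + 20*exp(d)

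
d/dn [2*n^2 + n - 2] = 4*n + 1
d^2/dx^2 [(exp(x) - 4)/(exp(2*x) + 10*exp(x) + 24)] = (exp(4*x) - 26*exp(3*x) - 264*exp(2*x) - 256*exp(x) + 1536)*exp(x)/(exp(6*x) + 30*exp(5*x) + 372*exp(4*x) + 2440*exp(3*x) + 8928*exp(2*x) + 17280*exp(x) + 13824)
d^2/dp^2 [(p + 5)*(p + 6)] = 2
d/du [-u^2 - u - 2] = -2*u - 1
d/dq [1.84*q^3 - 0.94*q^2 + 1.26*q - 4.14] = 5.52*q^2 - 1.88*q + 1.26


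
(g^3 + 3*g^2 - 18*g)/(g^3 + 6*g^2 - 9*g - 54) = g/(g + 3)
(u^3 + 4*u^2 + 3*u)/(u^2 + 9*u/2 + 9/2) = 2*u*(u + 1)/(2*u + 3)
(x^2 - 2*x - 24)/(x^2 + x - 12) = (x - 6)/(x - 3)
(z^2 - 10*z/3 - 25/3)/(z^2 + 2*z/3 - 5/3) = (z - 5)/(z - 1)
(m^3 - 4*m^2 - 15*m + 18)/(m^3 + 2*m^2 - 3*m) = (m - 6)/m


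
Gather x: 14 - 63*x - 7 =7 - 63*x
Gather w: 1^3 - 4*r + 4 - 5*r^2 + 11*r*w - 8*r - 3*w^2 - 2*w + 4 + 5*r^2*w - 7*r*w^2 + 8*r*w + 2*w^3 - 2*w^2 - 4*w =-5*r^2 - 12*r + 2*w^3 + w^2*(-7*r - 5) + w*(5*r^2 + 19*r - 6) + 9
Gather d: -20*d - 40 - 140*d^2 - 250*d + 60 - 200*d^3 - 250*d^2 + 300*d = -200*d^3 - 390*d^2 + 30*d + 20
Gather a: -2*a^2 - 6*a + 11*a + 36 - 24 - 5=-2*a^2 + 5*a + 7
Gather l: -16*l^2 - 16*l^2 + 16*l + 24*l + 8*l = -32*l^2 + 48*l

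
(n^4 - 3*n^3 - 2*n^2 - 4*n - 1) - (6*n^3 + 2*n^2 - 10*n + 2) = n^4 - 9*n^3 - 4*n^2 + 6*n - 3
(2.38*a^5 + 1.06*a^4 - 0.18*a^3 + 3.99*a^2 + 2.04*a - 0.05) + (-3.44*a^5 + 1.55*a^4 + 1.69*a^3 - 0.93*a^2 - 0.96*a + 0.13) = -1.06*a^5 + 2.61*a^4 + 1.51*a^3 + 3.06*a^2 + 1.08*a + 0.08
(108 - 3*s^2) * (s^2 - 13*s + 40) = -3*s^4 + 39*s^3 - 12*s^2 - 1404*s + 4320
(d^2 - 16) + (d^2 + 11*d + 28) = 2*d^2 + 11*d + 12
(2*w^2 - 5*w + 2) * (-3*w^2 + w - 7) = -6*w^4 + 17*w^3 - 25*w^2 + 37*w - 14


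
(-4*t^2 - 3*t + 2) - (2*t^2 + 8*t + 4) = -6*t^2 - 11*t - 2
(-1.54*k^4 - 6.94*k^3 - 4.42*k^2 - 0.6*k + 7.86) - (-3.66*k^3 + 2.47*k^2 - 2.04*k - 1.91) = -1.54*k^4 - 3.28*k^3 - 6.89*k^2 + 1.44*k + 9.77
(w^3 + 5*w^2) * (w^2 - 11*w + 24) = w^5 - 6*w^4 - 31*w^3 + 120*w^2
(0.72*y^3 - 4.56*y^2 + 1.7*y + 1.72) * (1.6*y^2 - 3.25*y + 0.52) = 1.152*y^5 - 9.636*y^4 + 17.9144*y^3 - 5.1442*y^2 - 4.706*y + 0.8944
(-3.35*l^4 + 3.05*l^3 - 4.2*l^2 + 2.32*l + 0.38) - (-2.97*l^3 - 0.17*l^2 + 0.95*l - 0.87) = -3.35*l^4 + 6.02*l^3 - 4.03*l^2 + 1.37*l + 1.25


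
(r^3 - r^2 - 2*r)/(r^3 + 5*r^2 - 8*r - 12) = r/(r + 6)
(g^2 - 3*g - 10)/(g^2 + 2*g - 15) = (g^2 - 3*g - 10)/(g^2 + 2*g - 15)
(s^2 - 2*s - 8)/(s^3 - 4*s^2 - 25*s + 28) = (s^2 - 2*s - 8)/(s^3 - 4*s^2 - 25*s + 28)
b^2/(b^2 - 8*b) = b/(b - 8)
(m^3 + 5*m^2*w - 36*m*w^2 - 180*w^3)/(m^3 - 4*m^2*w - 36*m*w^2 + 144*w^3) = (-m - 5*w)/(-m + 4*w)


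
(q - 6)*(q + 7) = q^2 + q - 42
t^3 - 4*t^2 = t^2*(t - 4)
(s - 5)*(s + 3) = s^2 - 2*s - 15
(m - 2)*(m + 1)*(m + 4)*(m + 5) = m^4 + 8*m^3 + 9*m^2 - 38*m - 40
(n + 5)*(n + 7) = n^2 + 12*n + 35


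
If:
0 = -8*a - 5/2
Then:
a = -5/16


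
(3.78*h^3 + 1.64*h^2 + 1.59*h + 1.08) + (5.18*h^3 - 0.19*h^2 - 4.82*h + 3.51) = 8.96*h^3 + 1.45*h^2 - 3.23*h + 4.59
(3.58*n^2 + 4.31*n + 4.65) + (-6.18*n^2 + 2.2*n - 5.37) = -2.6*n^2 + 6.51*n - 0.72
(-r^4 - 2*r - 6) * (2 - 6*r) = 6*r^5 - 2*r^4 + 12*r^2 + 32*r - 12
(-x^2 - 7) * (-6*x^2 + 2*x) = 6*x^4 - 2*x^3 + 42*x^2 - 14*x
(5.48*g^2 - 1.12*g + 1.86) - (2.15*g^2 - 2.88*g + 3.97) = 3.33*g^2 + 1.76*g - 2.11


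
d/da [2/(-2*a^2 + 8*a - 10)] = 2*(a - 2)/(a^2 - 4*a + 5)^2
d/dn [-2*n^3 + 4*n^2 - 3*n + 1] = -6*n^2 + 8*n - 3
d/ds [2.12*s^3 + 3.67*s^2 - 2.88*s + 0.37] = 6.36*s^2 + 7.34*s - 2.88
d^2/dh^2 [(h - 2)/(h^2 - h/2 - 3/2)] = 4*((2 - h)*(4*h - 1)^2 + (5 - 6*h)*(-2*h^2 + h + 3))/(-2*h^2 + h + 3)^3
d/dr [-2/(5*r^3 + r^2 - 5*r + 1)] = 2*(15*r^2 + 2*r - 5)/(5*r^3 + r^2 - 5*r + 1)^2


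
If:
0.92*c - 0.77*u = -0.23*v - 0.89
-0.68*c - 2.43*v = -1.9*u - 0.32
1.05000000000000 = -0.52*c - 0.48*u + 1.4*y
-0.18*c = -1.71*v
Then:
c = -1.80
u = -1.06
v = -0.19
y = -0.28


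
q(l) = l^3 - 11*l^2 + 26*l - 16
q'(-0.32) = 33.35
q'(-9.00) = 467.00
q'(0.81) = 10.15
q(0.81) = -1.63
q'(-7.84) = 382.88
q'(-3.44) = 137.18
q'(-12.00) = 722.00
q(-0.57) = -34.58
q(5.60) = -39.74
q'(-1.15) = 55.27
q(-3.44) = -276.32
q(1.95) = 0.29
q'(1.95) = -5.49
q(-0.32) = -25.48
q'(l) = 3*l^2 - 22*l + 26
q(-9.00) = -1870.00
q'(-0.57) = 39.51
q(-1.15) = -61.97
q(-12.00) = -3640.00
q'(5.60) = -3.12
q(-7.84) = -1377.85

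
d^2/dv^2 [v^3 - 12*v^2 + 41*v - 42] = 6*v - 24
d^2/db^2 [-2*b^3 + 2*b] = -12*b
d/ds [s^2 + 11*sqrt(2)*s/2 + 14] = 2*s + 11*sqrt(2)/2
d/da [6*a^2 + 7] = 12*a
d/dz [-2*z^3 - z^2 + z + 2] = -6*z^2 - 2*z + 1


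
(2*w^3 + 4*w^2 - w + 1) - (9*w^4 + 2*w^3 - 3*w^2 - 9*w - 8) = -9*w^4 + 7*w^2 + 8*w + 9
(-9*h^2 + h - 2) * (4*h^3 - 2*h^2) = -36*h^5 + 22*h^4 - 10*h^3 + 4*h^2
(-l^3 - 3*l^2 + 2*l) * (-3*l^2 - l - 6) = 3*l^5 + 10*l^4 + 3*l^3 + 16*l^2 - 12*l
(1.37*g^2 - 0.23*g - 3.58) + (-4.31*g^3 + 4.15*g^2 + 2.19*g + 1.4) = -4.31*g^3 + 5.52*g^2 + 1.96*g - 2.18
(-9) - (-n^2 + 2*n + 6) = n^2 - 2*n - 15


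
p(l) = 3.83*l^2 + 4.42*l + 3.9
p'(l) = 7.66*l + 4.42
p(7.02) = 223.67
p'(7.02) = 58.19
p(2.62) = 41.77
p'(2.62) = 24.49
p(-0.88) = 2.98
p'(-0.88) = -2.32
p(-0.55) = 2.63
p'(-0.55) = 0.21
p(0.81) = 9.99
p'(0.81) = 10.62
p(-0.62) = 2.63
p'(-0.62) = -0.33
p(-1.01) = 3.34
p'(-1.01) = -3.32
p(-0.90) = 3.02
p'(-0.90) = -2.47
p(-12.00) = 502.38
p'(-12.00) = -87.50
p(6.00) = 168.30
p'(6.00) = 50.38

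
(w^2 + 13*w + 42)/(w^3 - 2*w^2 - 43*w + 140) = (w + 6)/(w^2 - 9*w + 20)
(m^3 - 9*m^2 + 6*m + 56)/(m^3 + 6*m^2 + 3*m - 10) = (m^2 - 11*m + 28)/(m^2 + 4*m - 5)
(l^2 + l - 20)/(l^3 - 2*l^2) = (l^2 + l - 20)/(l^2*(l - 2))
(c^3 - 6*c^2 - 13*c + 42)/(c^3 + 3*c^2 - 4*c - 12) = (c - 7)/(c + 2)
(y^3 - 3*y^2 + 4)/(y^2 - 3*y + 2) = (y^2 - y - 2)/(y - 1)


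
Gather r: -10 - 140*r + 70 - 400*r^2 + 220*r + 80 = -400*r^2 + 80*r + 140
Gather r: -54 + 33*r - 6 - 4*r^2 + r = -4*r^2 + 34*r - 60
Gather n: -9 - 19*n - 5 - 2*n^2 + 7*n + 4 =-2*n^2 - 12*n - 10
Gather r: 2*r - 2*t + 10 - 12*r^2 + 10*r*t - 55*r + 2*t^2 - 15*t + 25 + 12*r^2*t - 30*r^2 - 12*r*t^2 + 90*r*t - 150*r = r^2*(12*t - 42) + r*(-12*t^2 + 100*t - 203) + 2*t^2 - 17*t + 35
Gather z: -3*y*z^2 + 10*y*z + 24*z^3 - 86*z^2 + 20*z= 24*z^3 + z^2*(-3*y - 86) + z*(10*y + 20)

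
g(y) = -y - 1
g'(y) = -1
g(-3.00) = 2.00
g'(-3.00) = -1.00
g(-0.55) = -0.45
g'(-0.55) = -1.00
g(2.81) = -3.81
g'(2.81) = -1.00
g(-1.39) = 0.39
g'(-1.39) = -1.00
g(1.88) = -2.88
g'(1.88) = -1.00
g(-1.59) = 0.59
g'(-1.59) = -1.00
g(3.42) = -4.42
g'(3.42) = -1.00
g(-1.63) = 0.63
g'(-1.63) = -1.00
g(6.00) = -7.00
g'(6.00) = -1.00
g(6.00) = -7.00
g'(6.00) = -1.00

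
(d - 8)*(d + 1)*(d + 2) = d^3 - 5*d^2 - 22*d - 16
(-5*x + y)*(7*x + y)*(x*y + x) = -35*x^3*y - 35*x^3 + 2*x^2*y^2 + 2*x^2*y + x*y^3 + x*y^2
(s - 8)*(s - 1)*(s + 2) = s^3 - 7*s^2 - 10*s + 16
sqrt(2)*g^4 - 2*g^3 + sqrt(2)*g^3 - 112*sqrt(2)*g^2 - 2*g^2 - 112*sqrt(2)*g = g*(g - 8*sqrt(2))*(g + 7*sqrt(2))*(sqrt(2)*g + sqrt(2))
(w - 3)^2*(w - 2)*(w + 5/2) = w^4 - 11*w^3/2 + w^2 + 69*w/2 - 45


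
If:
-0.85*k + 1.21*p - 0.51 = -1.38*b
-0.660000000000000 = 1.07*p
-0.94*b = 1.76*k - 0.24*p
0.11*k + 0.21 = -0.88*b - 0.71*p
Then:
No Solution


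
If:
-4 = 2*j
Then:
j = -2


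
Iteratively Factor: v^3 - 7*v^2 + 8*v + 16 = (v - 4)*(v^2 - 3*v - 4) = (v - 4)^2*(v + 1)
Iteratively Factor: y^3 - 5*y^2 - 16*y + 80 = (y + 4)*(y^2 - 9*y + 20) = (y - 4)*(y + 4)*(y - 5)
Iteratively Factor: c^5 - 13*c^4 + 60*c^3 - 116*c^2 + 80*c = (c - 2)*(c^4 - 11*c^3 + 38*c^2 - 40*c) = (c - 5)*(c - 2)*(c^3 - 6*c^2 + 8*c) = c*(c - 5)*(c - 2)*(c^2 - 6*c + 8) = c*(c - 5)*(c - 4)*(c - 2)*(c - 2)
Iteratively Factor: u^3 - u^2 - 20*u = (u - 5)*(u^2 + 4*u) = (u - 5)*(u + 4)*(u)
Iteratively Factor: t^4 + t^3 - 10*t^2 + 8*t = (t)*(t^3 + t^2 - 10*t + 8) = t*(t + 4)*(t^2 - 3*t + 2) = t*(t - 1)*(t + 4)*(t - 2)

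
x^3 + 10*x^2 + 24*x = x*(x + 4)*(x + 6)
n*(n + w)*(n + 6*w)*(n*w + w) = n^4*w + 7*n^3*w^2 + n^3*w + 6*n^2*w^3 + 7*n^2*w^2 + 6*n*w^3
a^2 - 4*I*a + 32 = (a - 8*I)*(a + 4*I)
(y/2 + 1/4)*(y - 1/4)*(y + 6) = y^3/2 + 25*y^2/8 + 11*y/16 - 3/8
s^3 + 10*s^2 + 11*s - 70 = (s - 2)*(s + 5)*(s + 7)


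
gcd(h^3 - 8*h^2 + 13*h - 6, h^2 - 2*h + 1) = h^2 - 2*h + 1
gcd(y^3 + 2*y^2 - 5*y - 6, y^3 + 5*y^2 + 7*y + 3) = y^2 + 4*y + 3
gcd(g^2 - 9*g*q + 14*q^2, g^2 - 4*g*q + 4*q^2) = -g + 2*q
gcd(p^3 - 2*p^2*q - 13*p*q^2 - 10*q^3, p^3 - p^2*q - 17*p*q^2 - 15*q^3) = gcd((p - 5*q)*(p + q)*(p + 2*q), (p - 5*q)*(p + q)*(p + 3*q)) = p^2 - 4*p*q - 5*q^2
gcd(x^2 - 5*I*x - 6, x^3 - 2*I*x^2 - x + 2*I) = x - 2*I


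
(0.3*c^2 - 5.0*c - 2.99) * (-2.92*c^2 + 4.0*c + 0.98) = -0.876*c^4 + 15.8*c^3 - 10.9752*c^2 - 16.86*c - 2.9302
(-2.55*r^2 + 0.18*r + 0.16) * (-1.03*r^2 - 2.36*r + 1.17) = 2.6265*r^4 + 5.8326*r^3 - 3.5731*r^2 - 0.167*r + 0.1872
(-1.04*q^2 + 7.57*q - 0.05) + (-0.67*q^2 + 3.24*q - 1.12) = -1.71*q^2 + 10.81*q - 1.17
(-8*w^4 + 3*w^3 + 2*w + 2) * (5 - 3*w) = 24*w^5 - 49*w^4 + 15*w^3 - 6*w^2 + 4*w + 10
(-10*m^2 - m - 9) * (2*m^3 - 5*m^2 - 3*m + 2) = -20*m^5 + 48*m^4 + 17*m^3 + 28*m^2 + 25*m - 18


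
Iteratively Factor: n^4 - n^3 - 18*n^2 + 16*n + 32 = (n - 4)*(n^3 + 3*n^2 - 6*n - 8) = (n - 4)*(n + 1)*(n^2 + 2*n - 8) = (n - 4)*(n + 1)*(n + 4)*(n - 2)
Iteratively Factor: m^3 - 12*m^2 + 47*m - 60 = (m - 4)*(m^2 - 8*m + 15) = (m - 4)*(m - 3)*(m - 5)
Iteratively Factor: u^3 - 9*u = (u)*(u^2 - 9) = u*(u - 3)*(u + 3)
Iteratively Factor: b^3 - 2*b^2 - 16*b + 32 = (b + 4)*(b^2 - 6*b + 8) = (b - 4)*(b + 4)*(b - 2)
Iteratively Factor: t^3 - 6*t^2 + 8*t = (t - 2)*(t^2 - 4*t) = (t - 4)*(t - 2)*(t)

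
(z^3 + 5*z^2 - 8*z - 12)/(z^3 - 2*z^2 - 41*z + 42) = (z^2 - z - 2)/(z^2 - 8*z + 7)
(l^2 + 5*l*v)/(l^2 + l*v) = (l + 5*v)/(l + v)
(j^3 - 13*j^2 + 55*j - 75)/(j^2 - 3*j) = j - 10 + 25/j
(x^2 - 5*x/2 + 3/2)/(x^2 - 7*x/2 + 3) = (x - 1)/(x - 2)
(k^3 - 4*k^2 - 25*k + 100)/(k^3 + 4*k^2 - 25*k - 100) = (k - 4)/(k + 4)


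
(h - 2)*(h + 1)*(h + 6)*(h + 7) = h^4 + 12*h^3 + 27*h^2 - 68*h - 84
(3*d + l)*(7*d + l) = 21*d^2 + 10*d*l + l^2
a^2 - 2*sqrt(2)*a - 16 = (a - 4*sqrt(2))*(a + 2*sqrt(2))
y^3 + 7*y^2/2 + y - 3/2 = (y - 1/2)*(y + 1)*(y + 3)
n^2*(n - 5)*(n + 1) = n^4 - 4*n^3 - 5*n^2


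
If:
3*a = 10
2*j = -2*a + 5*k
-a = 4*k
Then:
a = 10/3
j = -65/12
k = -5/6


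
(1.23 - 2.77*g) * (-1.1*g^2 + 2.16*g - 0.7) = 3.047*g^3 - 7.3362*g^2 + 4.5958*g - 0.861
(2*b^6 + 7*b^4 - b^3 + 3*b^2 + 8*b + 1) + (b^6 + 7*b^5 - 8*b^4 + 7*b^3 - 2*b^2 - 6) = 3*b^6 + 7*b^5 - b^4 + 6*b^3 + b^2 + 8*b - 5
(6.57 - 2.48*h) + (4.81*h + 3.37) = 2.33*h + 9.94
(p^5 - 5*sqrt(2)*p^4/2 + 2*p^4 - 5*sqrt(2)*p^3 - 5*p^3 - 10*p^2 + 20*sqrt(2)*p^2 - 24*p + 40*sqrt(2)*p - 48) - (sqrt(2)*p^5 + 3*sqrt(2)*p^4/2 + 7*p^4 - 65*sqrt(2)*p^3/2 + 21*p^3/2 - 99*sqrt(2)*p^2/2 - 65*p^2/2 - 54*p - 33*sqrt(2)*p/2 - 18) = -sqrt(2)*p^5 + p^5 - 4*sqrt(2)*p^4 - 5*p^4 - 31*p^3/2 + 55*sqrt(2)*p^3/2 + 45*p^2/2 + 139*sqrt(2)*p^2/2 + 30*p + 113*sqrt(2)*p/2 - 30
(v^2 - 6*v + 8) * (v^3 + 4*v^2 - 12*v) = v^5 - 2*v^4 - 28*v^3 + 104*v^2 - 96*v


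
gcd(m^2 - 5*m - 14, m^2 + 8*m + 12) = m + 2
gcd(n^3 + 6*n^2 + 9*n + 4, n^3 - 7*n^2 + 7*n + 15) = n + 1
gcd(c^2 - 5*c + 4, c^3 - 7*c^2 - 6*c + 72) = c - 4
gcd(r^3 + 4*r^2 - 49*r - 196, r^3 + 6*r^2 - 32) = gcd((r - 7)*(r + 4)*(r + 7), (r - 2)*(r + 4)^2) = r + 4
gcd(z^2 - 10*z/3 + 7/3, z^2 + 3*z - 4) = z - 1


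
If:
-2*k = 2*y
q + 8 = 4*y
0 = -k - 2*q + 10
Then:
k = -26/7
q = 48/7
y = 26/7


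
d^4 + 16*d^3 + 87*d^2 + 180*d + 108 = (d + 1)*(d + 3)*(d + 6)^2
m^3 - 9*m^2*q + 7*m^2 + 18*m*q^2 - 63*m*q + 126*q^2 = (m + 7)*(m - 6*q)*(m - 3*q)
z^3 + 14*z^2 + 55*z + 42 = (z + 1)*(z + 6)*(z + 7)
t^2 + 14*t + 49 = (t + 7)^2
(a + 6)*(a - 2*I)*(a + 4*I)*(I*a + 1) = I*a^4 - a^3 + 6*I*a^3 - 6*a^2 + 10*I*a^2 + 8*a + 60*I*a + 48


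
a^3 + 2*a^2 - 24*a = a*(a - 4)*(a + 6)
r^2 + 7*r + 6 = (r + 1)*(r + 6)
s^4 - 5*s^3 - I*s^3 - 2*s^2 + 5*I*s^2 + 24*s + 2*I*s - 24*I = (s - 4)*(s - 3)*(s + 2)*(s - I)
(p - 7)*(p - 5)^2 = p^3 - 17*p^2 + 95*p - 175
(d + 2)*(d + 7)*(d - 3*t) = d^3 - 3*d^2*t + 9*d^2 - 27*d*t + 14*d - 42*t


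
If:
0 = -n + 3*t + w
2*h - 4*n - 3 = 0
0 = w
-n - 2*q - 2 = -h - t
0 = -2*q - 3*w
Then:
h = 9/4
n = 3/8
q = 0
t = 1/8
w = 0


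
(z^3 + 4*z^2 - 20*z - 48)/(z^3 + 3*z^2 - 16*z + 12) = (z^2 - 2*z - 8)/(z^2 - 3*z + 2)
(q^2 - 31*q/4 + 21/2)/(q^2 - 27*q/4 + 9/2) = (4*q - 7)/(4*q - 3)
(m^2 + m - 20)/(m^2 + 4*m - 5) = (m - 4)/(m - 1)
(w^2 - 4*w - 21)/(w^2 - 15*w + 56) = (w + 3)/(w - 8)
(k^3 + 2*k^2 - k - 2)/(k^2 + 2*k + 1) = (k^2 + k - 2)/(k + 1)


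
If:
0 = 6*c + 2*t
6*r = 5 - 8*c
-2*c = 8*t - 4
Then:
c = -2/11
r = 71/66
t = 6/11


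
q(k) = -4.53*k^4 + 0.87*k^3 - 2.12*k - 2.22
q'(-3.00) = 510.61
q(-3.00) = -386.28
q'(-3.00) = 510.61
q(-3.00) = -386.28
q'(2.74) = -355.27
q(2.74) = -245.46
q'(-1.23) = 35.55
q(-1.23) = -11.60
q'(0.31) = -2.41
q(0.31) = -2.89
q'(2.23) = -190.08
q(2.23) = -109.33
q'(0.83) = -10.68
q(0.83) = -5.63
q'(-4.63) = 1852.29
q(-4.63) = -2160.47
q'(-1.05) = 21.73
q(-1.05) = -6.51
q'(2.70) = -339.75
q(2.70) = -231.56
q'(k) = -18.12*k^3 + 2.61*k^2 - 2.12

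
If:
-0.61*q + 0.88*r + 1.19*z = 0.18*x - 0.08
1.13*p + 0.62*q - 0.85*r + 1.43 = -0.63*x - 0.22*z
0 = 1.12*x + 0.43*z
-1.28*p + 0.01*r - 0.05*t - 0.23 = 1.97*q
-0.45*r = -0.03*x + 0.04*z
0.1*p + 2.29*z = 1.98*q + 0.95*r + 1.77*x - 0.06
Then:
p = -0.87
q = -0.67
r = 0.05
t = 44.02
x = 0.16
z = -0.42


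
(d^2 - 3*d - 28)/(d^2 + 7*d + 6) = (d^2 - 3*d - 28)/(d^2 + 7*d + 6)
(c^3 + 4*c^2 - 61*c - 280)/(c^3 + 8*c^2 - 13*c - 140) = (c - 8)/(c - 4)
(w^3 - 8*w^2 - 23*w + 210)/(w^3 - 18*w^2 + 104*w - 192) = (w^2 - 2*w - 35)/(w^2 - 12*w + 32)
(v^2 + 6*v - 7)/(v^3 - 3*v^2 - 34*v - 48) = (-v^2 - 6*v + 7)/(-v^3 + 3*v^2 + 34*v + 48)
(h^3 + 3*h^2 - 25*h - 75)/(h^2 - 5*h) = h + 8 + 15/h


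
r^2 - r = r*(r - 1)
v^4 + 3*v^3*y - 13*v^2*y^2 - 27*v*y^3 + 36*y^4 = (v - 3*y)*(v - y)*(v + 3*y)*(v + 4*y)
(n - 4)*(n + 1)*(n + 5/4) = n^3 - 7*n^2/4 - 31*n/4 - 5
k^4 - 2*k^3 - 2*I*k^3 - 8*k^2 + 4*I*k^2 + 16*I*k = k*(k - 4)*(k + 2)*(k - 2*I)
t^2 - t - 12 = (t - 4)*(t + 3)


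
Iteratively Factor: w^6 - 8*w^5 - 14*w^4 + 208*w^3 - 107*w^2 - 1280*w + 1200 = (w + 4)*(w^5 - 12*w^4 + 34*w^3 + 72*w^2 - 395*w + 300) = (w - 1)*(w + 4)*(w^4 - 11*w^3 + 23*w^2 + 95*w - 300) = (w - 5)*(w - 1)*(w + 4)*(w^3 - 6*w^2 - 7*w + 60) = (w - 5)*(w - 4)*(w - 1)*(w + 4)*(w^2 - 2*w - 15) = (w - 5)*(w - 4)*(w - 1)*(w + 3)*(w + 4)*(w - 5)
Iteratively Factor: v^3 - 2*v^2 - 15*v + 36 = (v - 3)*(v^2 + v - 12) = (v - 3)^2*(v + 4)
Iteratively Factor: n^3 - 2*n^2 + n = (n - 1)*(n^2 - n) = n*(n - 1)*(n - 1)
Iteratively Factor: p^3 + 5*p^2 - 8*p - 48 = (p - 3)*(p^2 + 8*p + 16) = (p - 3)*(p + 4)*(p + 4)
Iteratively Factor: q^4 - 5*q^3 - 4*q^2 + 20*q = (q - 5)*(q^3 - 4*q) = (q - 5)*(q - 2)*(q^2 + 2*q) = q*(q - 5)*(q - 2)*(q + 2)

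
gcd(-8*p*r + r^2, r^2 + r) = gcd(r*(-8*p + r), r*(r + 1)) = r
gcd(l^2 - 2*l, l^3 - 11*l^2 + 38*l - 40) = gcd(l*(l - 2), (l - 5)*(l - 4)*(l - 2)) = l - 2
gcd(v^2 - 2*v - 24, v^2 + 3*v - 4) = v + 4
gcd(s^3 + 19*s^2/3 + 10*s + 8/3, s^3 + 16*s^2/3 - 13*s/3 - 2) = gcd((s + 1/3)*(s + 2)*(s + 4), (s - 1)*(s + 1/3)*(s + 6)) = s + 1/3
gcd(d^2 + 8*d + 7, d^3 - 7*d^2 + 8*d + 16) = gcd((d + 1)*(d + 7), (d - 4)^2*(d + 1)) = d + 1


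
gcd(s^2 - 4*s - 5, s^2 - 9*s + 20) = s - 5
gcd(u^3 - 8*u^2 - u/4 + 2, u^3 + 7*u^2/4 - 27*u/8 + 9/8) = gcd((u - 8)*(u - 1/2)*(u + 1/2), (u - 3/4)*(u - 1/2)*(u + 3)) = u - 1/2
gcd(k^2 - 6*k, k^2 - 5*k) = k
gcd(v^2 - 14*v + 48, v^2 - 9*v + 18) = v - 6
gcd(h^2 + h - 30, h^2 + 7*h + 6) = h + 6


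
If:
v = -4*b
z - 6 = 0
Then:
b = -v/4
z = 6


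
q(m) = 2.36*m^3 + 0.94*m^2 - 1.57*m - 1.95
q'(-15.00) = 1563.23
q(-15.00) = -7731.90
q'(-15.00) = 1563.23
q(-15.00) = -7731.90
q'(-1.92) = 20.92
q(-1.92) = -12.17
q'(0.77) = 4.08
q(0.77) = -1.52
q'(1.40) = 14.94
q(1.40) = 4.17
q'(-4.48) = 132.11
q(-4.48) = -188.25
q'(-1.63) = 14.18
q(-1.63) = -7.11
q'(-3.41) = 74.35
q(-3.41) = -79.24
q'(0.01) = -1.55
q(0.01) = -1.97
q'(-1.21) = 6.52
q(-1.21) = -2.85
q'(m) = 7.08*m^2 + 1.88*m - 1.57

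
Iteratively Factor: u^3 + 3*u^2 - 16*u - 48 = (u + 3)*(u^2 - 16) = (u + 3)*(u + 4)*(u - 4)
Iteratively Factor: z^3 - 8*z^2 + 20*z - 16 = (z - 2)*(z^2 - 6*z + 8) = (z - 4)*(z - 2)*(z - 2)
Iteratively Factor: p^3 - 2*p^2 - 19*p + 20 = (p - 5)*(p^2 + 3*p - 4) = (p - 5)*(p + 4)*(p - 1)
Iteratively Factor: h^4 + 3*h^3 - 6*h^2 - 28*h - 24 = (h + 2)*(h^3 + h^2 - 8*h - 12) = (h + 2)^2*(h^2 - h - 6) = (h + 2)^3*(h - 3)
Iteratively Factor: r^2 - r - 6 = (r - 3)*(r + 2)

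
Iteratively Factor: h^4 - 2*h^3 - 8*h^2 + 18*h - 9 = (h - 1)*(h^3 - h^2 - 9*h + 9) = (h - 3)*(h - 1)*(h^2 + 2*h - 3) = (h - 3)*(h - 1)*(h + 3)*(h - 1)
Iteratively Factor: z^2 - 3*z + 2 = (z - 1)*(z - 2)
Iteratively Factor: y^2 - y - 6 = (y + 2)*(y - 3)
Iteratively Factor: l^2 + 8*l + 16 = (l + 4)*(l + 4)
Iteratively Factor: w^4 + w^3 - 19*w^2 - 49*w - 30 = (w + 2)*(w^3 - w^2 - 17*w - 15) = (w + 1)*(w + 2)*(w^2 - 2*w - 15) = (w - 5)*(w + 1)*(w + 2)*(w + 3)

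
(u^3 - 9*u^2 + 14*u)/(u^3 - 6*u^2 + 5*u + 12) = u*(u^2 - 9*u + 14)/(u^3 - 6*u^2 + 5*u + 12)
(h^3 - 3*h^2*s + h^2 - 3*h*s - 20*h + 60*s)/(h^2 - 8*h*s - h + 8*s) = (h^3 - 3*h^2*s + h^2 - 3*h*s - 20*h + 60*s)/(h^2 - 8*h*s - h + 8*s)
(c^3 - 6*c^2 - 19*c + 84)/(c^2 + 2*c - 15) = (c^2 - 3*c - 28)/(c + 5)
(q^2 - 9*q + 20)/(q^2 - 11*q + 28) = (q - 5)/(q - 7)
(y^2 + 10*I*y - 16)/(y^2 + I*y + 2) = (y + 8*I)/(y - I)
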